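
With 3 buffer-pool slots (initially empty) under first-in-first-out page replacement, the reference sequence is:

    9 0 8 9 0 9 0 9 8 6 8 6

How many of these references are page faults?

4

9: miss, frames (9)
0: miss, frames (9 0)
8: miss, frames (9 0 8)
9: hit
0: hit
9: hit
0: hit
9: hit
8: hit
6: miss, evict 9, frames (0 8 6)
8: hit
6: hit
Page faults: 4.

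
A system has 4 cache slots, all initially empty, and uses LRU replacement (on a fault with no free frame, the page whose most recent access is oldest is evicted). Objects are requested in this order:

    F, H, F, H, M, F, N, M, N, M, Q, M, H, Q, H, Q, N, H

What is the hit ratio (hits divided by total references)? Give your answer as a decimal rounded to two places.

0.67

F -> fault, frames {F}
H -> fault, frames {F,H}
F -> hit
H -> hit
M -> fault, frames {F,H,M}
F -> hit
N -> fault, frames {H,M,F,N}
M -> hit
N -> hit
M -> hit
Q -> fault, evict H, frames {F,N,M,Q}
M -> hit
H -> fault, evict F, frames {N,Q,M,H}
Q -> hit
H -> hit
Q -> hit
N -> hit
H -> hit
Hits: 12 of 18 references → 12/18 = 0.6667.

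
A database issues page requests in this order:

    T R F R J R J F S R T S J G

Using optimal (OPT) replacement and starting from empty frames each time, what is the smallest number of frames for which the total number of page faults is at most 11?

2

f=1: 14 faults
f=2: 9 faults
f=3: 7 faults
f=4: 6 faults
f=5: 6 faults
f=6: 6 faults
Smallest f with faults ≤ 11 is 2.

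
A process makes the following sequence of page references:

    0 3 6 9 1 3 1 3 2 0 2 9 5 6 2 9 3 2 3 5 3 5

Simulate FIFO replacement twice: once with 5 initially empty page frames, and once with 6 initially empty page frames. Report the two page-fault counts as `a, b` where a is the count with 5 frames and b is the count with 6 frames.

5 frames: F F F F F . . . F F . . F F . F F F . . . . → 12 faults.
6 frames: F F F F F . . . F . . . F . . . . . . . . . → 7 faults.
7 < 12: adding a frame reduced faults, as is typical.

12, 7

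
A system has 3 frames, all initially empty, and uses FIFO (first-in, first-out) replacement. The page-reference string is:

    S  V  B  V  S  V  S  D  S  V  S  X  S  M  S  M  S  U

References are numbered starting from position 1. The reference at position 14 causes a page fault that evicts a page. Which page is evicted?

pos 1: S: miss, frames (S)
pos 2: V: miss, frames (S V)
pos 3: B: miss, frames (S V B)
pos 4: V: hit
pos 5: S: hit
pos 6: V: hit
pos 7: S: hit
pos 8: D: miss, evict S, frames (V B D)
pos 9: S: miss, evict V, frames (B D S)
pos 10: V: miss, evict B, frames (D S V)
pos 11: S: hit
pos 12: X: miss, evict D, frames (S V X)
pos 13: S: hit
pos 14: M: miss, evict S, frames (V X M)
At position 14, page S is evicted.

S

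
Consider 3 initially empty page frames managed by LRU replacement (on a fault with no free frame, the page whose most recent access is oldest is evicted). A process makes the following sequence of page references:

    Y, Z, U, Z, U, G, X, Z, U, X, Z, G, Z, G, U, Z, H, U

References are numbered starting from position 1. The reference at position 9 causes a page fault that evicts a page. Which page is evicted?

pos 1: Y: miss, frames [Y]
pos 2: Z: miss, frames [Y, Z]
pos 3: U: miss, frames [Y, Z, U]
pos 4: Z: hit
pos 5: U: hit
pos 6: G: miss, evict Y, frames [Z, U, G]
pos 7: X: miss, evict Z, frames [U, G, X]
pos 8: Z: miss, evict U, frames [G, X, Z]
pos 9: U: miss, evict G, frames [X, Z, U]
At position 9, page G is evicted.

G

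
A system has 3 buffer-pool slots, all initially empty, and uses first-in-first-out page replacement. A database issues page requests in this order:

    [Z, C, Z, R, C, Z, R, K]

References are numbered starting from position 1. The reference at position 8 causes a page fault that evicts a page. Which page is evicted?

Z

pos 1: Z: miss, frames {Z}
pos 2: C: miss, frames {Z,C}
pos 3: Z: hit
pos 4: R: miss, frames {Z,C,R}
pos 5: C: hit
pos 6: Z: hit
pos 7: R: hit
pos 8: K: miss, evict Z, frames {C,R,K}
At position 8, page Z is evicted.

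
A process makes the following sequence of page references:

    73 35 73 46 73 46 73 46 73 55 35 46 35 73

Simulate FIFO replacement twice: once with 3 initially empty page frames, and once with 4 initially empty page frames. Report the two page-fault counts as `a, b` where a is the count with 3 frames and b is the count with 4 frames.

3 frames: F F . F . . . . . F . . . F → 5 faults.
4 frames: F F . F . . . . . F . . . . → 4 faults.
4 < 5: adding a frame reduced faults, as is typical.

5, 4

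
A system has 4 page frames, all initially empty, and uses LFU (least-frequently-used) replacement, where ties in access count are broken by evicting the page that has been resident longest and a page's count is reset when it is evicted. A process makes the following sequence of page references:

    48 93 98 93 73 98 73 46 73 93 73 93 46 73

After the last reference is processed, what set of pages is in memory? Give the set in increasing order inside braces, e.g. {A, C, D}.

48: miss, frames [48]
93: miss, frames [48, 93]
98: miss, frames [48, 93, 98]
93: hit
73: miss, frames [48, 93, 98, 73]
98: hit
73: hit
46: miss, evict 48, frames [93, 98, 73, 46]
73: hit
93: hit
73: hit
93: hit
46: hit
73: hit

{46, 73, 93, 98}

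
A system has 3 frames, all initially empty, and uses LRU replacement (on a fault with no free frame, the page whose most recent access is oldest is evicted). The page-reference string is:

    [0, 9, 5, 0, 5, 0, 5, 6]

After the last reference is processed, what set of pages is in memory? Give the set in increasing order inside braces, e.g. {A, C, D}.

{0, 5, 6}

0 → miss, frames [0]
9 → miss, frames [0, 9]
5 → miss, frames [0, 9, 5]
0 → hit
5 → hit
0 → hit
5 → hit
6 → miss, evict 9, frames [0, 5, 6]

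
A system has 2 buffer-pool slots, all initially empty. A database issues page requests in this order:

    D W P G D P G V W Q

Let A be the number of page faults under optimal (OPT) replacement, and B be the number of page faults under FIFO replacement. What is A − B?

Under OPT: F F F F . F . F F F → 8 faults.
Under FIFO: F F F F F F F F F F → 10 faults.
A − B = 8 − 10 = -2.

-2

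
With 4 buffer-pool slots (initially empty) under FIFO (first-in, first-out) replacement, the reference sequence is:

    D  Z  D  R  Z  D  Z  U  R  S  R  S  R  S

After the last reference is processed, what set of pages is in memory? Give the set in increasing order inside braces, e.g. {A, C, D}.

{R, S, U, Z}

D -> fault, frames {D}
Z -> fault, frames {D,Z}
D -> hit
R -> fault, frames {D,Z,R}
Z -> hit
D -> hit
Z -> hit
U -> fault, frames {D,Z,R,U}
R -> hit
S -> fault, evict D, frames {Z,R,U,S}
R -> hit
S -> hit
R -> hit
S -> hit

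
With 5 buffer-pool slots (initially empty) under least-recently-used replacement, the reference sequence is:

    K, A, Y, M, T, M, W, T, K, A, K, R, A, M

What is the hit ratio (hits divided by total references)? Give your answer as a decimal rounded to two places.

0.29

K: miss, frames [K]
A: miss, frames [K, A]
Y: miss, frames [K, A, Y]
M: miss, frames [K, A, Y, M]
T: miss, frames [K, A, Y, M, T]
M: hit
W: miss, evict K, frames [A, Y, T, M, W]
T: hit
K: miss, evict A, frames [Y, M, W, T, K]
A: miss, evict Y, frames [M, W, T, K, A]
K: hit
R: miss, evict M, frames [W, T, A, K, R]
A: hit
M: miss, evict W, frames [T, K, R, A, M]
Hits: 4 of 14 references → 4/14 = 0.2857.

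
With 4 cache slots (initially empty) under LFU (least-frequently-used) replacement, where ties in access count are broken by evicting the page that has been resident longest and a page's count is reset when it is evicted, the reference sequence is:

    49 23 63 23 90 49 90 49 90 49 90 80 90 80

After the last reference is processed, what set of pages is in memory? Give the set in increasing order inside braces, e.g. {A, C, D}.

{23, 49, 80, 90}

49 → miss, frames {49}
23 → miss, frames {49,23}
63 → miss, frames {49,23,63}
23 → hit
90 → miss, frames {49,23,63,90}
49 → hit
90 → hit
49 → hit
90 → hit
49 → hit
90 → hit
80 → miss, evict 63, frames {49,23,90,80}
90 → hit
80 → hit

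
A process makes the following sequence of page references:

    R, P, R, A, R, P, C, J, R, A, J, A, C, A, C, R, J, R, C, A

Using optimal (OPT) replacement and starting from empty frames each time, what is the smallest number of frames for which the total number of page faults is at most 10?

f=1: 20 faults
f=2: 12 faults
f=3: 8 faults
f=4: 5 faults
f=5: 5 faults
Smallest f with faults ≤ 10 is 3.

3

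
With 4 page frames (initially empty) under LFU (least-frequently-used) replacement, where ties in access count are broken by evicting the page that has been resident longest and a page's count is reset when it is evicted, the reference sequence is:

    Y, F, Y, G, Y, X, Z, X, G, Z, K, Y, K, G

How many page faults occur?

Y → fault, frames [Y]
F → fault, frames [Y, F]
Y → hit
G → fault, frames [Y, F, G]
Y → hit
X → fault, frames [Y, F, G, X]
Z → fault, evict F, frames [Y, G, X, Z]
X → hit
G → hit
Z → hit
K → fault, evict G, frames [Y, X, Z, K]
Y → hit
K → hit
G → fault, evict X, frames [Y, Z, K, G]
Page faults: 7.

7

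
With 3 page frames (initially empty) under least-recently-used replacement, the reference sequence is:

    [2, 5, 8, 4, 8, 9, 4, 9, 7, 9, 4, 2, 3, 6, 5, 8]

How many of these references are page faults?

11

2 → fault, frames [2]
5 → fault, frames [2, 5]
8 → fault, frames [2, 5, 8]
4 → fault, evict 2, frames [5, 8, 4]
8 → hit
9 → fault, evict 5, frames [4, 8, 9]
4 → hit
9 → hit
7 → fault, evict 8, frames [4, 9, 7]
9 → hit
4 → hit
2 → fault, evict 7, frames [9, 4, 2]
3 → fault, evict 9, frames [4, 2, 3]
6 → fault, evict 4, frames [2, 3, 6]
5 → fault, evict 2, frames [3, 6, 5]
8 → fault, evict 3, frames [6, 5, 8]
Page faults: 11.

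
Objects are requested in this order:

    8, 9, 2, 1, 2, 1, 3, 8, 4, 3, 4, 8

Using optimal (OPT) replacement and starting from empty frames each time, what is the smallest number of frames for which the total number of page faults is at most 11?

2

f=1: 12 faults
f=2: 8 faults
f=3: 6 faults
f=4: 6 faults
f=5: 6 faults
f=6: 6 faults
Smallest f with faults ≤ 11 is 2.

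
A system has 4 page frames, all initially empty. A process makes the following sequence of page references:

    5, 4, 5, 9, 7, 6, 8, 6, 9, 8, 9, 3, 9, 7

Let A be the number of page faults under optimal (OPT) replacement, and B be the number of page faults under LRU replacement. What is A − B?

Under OPT: F F . F F F F . . . . F . . → 7 faults.
Under LRU: F F . F F F F . . . . F . F → 8 faults.
A − B = 7 − 8 = -1.

-1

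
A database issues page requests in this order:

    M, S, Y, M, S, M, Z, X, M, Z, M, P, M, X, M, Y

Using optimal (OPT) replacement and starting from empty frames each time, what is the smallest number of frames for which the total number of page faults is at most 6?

f=1: 16 faults
f=2: 10 faults
f=3: 7 faults
f=4: 6 faults
f=5: 6 faults
f=6: 6 faults
Smallest f with faults ≤ 6 is 4.

4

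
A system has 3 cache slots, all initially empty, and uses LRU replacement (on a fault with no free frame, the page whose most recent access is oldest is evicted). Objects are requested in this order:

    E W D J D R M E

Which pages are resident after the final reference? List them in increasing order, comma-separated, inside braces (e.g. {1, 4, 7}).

E -> miss, frames (E)
W -> miss, frames (E W)
D -> miss, frames (E W D)
J -> miss, evict E, frames (W D J)
D -> hit
R -> miss, evict W, frames (J D R)
M -> miss, evict J, frames (D R M)
E -> miss, evict D, frames (R M E)

{E, M, R}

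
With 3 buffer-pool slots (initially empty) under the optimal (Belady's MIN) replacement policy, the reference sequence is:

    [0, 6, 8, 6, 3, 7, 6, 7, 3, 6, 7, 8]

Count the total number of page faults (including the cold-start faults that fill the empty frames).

0: miss, frames (0)
6: miss, frames (0 6)
8: miss, frames (0 6 8)
6: hit
3: miss, evict 0, frames (6 8 3)
7: miss, evict 8, frames (6 3 7)
6: hit
7: hit
3: hit
6: hit
7: hit
8: miss, evict 7, frames (6 3 8)
Page faults: 6.

6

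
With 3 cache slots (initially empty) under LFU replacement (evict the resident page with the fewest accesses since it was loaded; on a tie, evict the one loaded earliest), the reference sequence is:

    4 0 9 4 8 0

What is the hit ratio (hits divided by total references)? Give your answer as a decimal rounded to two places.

0.17

4 -> fault, frames [4]
0 -> fault, frames [4, 0]
9 -> fault, frames [4, 0, 9]
4 -> hit
8 -> fault, evict 0, frames [4, 9, 8]
0 -> fault, evict 9, frames [4, 8, 0]
Hits: 1 of 6 references → 1/6 = 0.1667.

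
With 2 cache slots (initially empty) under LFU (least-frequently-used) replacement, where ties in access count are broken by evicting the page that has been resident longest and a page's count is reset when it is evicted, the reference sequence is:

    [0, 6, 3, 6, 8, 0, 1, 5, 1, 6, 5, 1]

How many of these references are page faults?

10

0 -> miss, frames (0)
6 -> miss, frames (0 6)
3 -> miss, evict 0, frames (6 3)
6 -> hit
8 -> miss, evict 3, frames (6 8)
0 -> miss, evict 8, frames (6 0)
1 -> miss, evict 0, frames (6 1)
5 -> miss, evict 1, frames (6 5)
1 -> miss, evict 5, frames (6 1)
6 -> hit
5 -> miss, evict 1, frames (6 5)
1 -> miss, evict 5, frames (6 1)
Page faults: 10.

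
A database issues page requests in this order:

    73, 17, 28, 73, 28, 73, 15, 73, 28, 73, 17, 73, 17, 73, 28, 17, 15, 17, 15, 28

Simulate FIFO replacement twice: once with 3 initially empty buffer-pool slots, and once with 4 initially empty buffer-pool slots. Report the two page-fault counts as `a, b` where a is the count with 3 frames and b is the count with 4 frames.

8, 4

3 frames: F F F . . . F F . . F . . . F . F . . . → 8 faults.
4 frames: F F F . . . F . . . . . . . . . . . . . → 4 faults.
4 < 8: adding a frame reduced faults, as is typical.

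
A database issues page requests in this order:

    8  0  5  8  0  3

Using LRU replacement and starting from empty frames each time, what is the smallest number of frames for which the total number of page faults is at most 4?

3

f=1: 6 faults
f=2: 6 faults
f=3: 4 faults
f=4: 4 faults
Smallest f with faults ≤ 4 is 3.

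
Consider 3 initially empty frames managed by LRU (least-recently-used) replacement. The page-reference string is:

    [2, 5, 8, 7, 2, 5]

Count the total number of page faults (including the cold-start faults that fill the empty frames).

2 -> fault, frames {2}
5 -> fault, frames {2,5}
8 -> fault, frames {2,5,8}
7 -> fault, evict 2, frames {5,8,7}
2 -> fault, evict 5, frames {8,7,2}
5 -> fault, evict 8, frames {7,2,5}
Page faults: 6.

6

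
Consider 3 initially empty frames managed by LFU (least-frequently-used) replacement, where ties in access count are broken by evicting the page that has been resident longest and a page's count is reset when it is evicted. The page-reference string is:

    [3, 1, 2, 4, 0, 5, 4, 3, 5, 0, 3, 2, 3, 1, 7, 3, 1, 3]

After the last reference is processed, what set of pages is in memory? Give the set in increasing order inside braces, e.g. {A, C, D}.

{3, 4, 5}

3 → miss, frames {3}
1 → miss, frames {3,1}
2 → miss, frames {3,1,2}
4 → miss, evict 3, frames {1,2,4}
0 → miss, evict 1, frames {2,4,0}
5 → miss, evict 2, frames {4,0,5}
4 → hit
3 → miss, evict 0, frames {4,5,3}
5 → hit
0 → miss, evict 3, frames {4,5,0}
3 → miss, evict 0, frames {4,5,3}
2 → miss, evict 3, frames {4,5,2}
3 → miss, evict 2, frames {4,5,3}
1 → miss, evict 3, frames {4,5,1}
7 → miss, evict 1, frames {4,5,7}
3 → miss, evict 7, frames {4,5,3}
1 → miss, evict 3, frames {4,5,1}
3 → miss, evict 1, frames {4,5,3}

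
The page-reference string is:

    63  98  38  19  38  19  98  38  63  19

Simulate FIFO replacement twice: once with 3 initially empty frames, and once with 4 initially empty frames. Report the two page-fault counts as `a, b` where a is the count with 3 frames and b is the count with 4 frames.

3 frames: F F F F . . . . F . → 5 faults.
4 frames: F F F F . . . . . . → 4 faults.
4 < 5: adding a frame reduced faults, as is typical.

5, 4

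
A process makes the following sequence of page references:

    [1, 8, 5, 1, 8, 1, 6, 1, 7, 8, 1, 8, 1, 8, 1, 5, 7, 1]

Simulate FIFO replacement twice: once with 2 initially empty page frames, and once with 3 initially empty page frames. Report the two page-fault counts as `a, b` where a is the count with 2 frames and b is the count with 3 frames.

2 frames: F F F F F . F F F F F . . . . F F F → 13 faults.
3 frames: F F F . . . F F F F . . . . . F . F → 9 faults.
9 < 13: adding a frame reduced faults, as is typical.

13, 9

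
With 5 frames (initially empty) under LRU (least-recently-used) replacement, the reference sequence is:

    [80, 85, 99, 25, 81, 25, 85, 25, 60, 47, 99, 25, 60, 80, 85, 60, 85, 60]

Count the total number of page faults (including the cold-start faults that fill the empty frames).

80 -> miss, frames {80}
85 -> miss, frames {80,85}
99 -> miss, frames {80,85,99}
25 -> miss, frames {80,85,99,25}
81 -> miss, frames {80,85,99,25,81}
25 -> hit
85 -> hit
25 -> hit
60 -> miss, evict 80, frames {99,81,85,25,60}
47 -> miss, evict 99, frames {81,85,25,60,47}
99 -> miss, evict 81, frames {85,25,60,47,99}
25 -> hit
60 -> hit
80 -> miss, evict 85, frames {47,99,25,60,80}
85 -> miss, evict 47, frames {99,25,60,80,85}
60 -> hit
85 -> hit
60 -> hit
Page faults: 10.

10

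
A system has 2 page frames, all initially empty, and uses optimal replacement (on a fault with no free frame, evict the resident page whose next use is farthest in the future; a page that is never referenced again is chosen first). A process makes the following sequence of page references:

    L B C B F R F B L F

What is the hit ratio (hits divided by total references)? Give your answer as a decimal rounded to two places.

L: miss, frames [L]
B: miss, frames [L, B]
C: miss, evict L, frames [B, C]
B: hit
F: miss, evict C, frames [B, F]
R: miss, evict B, frames [F, R]
F: hit
B: miss, evict R, frames [F, B]
L: miss, evict B, frames [F, L]
F: hit
Hits: 3 of 10 references → 3/10 = 0.3000.

0.30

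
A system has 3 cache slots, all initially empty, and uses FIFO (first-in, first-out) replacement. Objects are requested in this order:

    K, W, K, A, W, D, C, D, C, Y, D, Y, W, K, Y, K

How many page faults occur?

K → fault, frames [K]
W → fault, frames [K, W]
K → hit
A → fault, frames [K, W, A]
W → hit
D → fault, evict K, frames [W, A, D]
C → fault, evict W, frames [A, D, C]
D → hit
C → hit
Y → fault, evict A, frames [D, C, Y]
D → hit
Y → hit
W → fault, evict D, frames [C, Y, W]
K → fault, evict C, frames [Y, W, K]
Y → hit
K → hit
Page faults: 8.

8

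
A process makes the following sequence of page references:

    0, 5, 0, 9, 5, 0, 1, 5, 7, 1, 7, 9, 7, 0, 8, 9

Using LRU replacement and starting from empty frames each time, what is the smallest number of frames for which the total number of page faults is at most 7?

f=1: 16 faults
f=2: 13 faults
f=3: 9 faults
f=4: 8 faults
f=5: 6 faults
f=6: 6 faults
Smallest f with faults ≤ 7 is 5.

5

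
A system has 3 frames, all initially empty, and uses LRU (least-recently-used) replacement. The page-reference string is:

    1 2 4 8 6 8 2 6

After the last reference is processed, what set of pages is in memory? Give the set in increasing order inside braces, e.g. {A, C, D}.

1: miss, frames (1)
2: miss, frames (1 2)
4: miss, frames (1 2 4)
8: miss, evict 1, frames (2 4 8)
6: miss, evict 2, frames (4 8 6)
8: hit
2: miss, evict 4, frames (6 8 2)
6: hit

{2, 6, 8}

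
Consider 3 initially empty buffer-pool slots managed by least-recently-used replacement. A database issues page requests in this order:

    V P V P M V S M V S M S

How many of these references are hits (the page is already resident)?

V -> miss, frames [V]
P -> miss, frames [V, P]
V -> hit
P -> hit
M -> miss, frames [V, P, M]
V -> hit
S -> miss, evict P, frames [M, V, S]
M -> hit
V -> hit
S -> hit
M -> hit
S -> hit
Hits: 8.

8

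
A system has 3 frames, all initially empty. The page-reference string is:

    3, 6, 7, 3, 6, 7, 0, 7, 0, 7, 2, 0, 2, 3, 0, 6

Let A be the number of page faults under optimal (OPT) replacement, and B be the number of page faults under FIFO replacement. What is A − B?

-1

Under OPT: F F F . . . F . . . F . . . . F → 6 faults.
Under FIFO: F F F . . . F . . . F . . F . F → 7 faults.
A − B = 6 − 7 = -1.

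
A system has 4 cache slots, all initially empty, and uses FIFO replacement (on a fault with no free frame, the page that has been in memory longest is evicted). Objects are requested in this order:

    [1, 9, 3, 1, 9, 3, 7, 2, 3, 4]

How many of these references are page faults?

6

1: miss, frames {1}
9: miss, frames {1,9}
3: miss, frames {1,9,3}
1: hit
9: hit
3: hit
7: miss, frames {1,9,3,7}
2: miss, evict 1, frames {9,3,7,2}
3: hit
4: miss, evict 9, frames {3,7,2,4}
Page faults: 6.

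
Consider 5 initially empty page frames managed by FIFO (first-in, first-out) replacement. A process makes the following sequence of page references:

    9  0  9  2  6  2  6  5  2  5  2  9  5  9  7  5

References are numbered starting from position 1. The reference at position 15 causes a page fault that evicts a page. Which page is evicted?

9

pos 1: 9 -> fault, frames [9]
pos 2: 0 -> fault, frames [9, 0]
pos 3: 9 -> hit
pos 4: 2 -> fault, frames [9, 0, 2]
pos 5: 6 -> fault, frames [9, 0, 2, 6]
pos 6: 2 -> hit
pos 7: 6 -> hit
pos 8: 5 -> fault, frames [9, 0, 2, 6, 5]
pos 9: 2 -> hit
pos 10: 5 -> hit
pos 11: 2 -> hit
pos 12: 9 -> hit
pos 13: 5 -> hit
pos 14: 9 -> hit
pos 15: 7 -> fault, evict 9, frames [0, 2, 6, 5, 7]
At position 15, page 9 is evicted.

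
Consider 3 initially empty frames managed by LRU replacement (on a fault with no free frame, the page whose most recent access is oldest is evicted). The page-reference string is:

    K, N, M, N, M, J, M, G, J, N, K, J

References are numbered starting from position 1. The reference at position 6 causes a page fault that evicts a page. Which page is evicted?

K

pos 1: K → miss, frames {K}
pos 2: N → miss, frames {K,N}
pos 3: M → miss, frames {K,N,M}
pos 4: N → hit
pos 5: M → hit
pos 6: J → miss, evict K, frames {N,M,J}
At position 6, page K is evicted.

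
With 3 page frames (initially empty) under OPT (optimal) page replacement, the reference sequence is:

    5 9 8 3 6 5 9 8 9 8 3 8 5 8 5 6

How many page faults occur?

5: miss, frames (5)
9: miss, frames (5 9)
8: miss, frames (5 9 8)
3: miss, evict 8, frames (5 9 3)
6: miss, evict 3, frames (5 9 6)
5: hit
9: hit
8: miss, evict 6, frames (5 9 8)
9: hit
8: hit
3: miss, evict 9, frames (5 8 3)
8: hit
5: hit
8: hit
5: hit
6: miss, evict 3, frames (5 8 6)
Page faults: 8.

8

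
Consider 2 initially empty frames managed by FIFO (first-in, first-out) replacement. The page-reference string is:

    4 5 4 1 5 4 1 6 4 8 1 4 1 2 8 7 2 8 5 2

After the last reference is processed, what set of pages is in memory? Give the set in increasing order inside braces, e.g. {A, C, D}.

4 -> miss, frames [4]
5 -> miss, frames [4, 5]
4 -> hit
1 -> miss, evict 4, frames [5, 1]
5 -> hit
4 -> miss, evict 5, frames [1, 4]
1 -> hit
6 -> miss, evict 1, frames [4, 6]
4 -> hit
8 -> miss, evict 4, frames [6, 8]
1 -> miss, evict 6, frames [8, 1]
4 -> miss, evict 8, frames [1, 4]
1 -> hit
2 -> miss, evict 1, frames [4, 2]
8 -> miss, evict 4, frames [2, 8]
7 -> miss, evict 2, frames [8, 7]
2 -> miss, evict 8, frames [7, 2]
8 -> miss, evict 7, frames [2, 8]
5 -> miss, evict 2, frames [8, 5]
2 -> miss, evict 8, frames [5, 2]

{2, 5}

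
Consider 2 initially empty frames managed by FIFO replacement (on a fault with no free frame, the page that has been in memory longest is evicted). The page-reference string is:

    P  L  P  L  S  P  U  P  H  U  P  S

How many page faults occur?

P -> miss, frames {P}
L -> miss, frames {P,L}
P -> hit
L -> hit
S -> miss, evict P, frames {L,S}
P -> miss, evict L, frames {S,P}
U -> miss, evict S, frames {P,U}
P -> hit
H -> miss, evict P, frames {U,H}
U -> hit
P -> miss, evict U, frames {H,P}
S -> miss, evict H, frames {P,S}
Page faults: 8.

8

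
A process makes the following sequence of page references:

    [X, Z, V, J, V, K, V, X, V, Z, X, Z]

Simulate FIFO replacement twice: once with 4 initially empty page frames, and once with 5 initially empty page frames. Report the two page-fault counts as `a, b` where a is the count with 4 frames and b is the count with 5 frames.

4 frames: F F F F . F . F . F . . → 7 faults.
5 frames: F F F F . F . . . . . . → 5 faults.
5 < 7: adding a frame reduced faults, as is typical.

7, 5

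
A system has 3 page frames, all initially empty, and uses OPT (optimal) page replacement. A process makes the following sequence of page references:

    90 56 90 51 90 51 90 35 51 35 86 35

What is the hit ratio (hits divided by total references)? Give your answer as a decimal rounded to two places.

90 -> miss, frames {90}
56 -> miss, frames {90,56}
90 -> hit
51 -> miss, frames {90,56,51}
90 -> hit
51 -> hit
90 -> hit
35 -> miss, evict 56, frames {90,51,35}
51 -> hit
35 -> hit
86 -> miss, evict 51, frames {90,35,86}
35 -> hit
Hits: 7 of 12 references → 7/12 = 0.5833.

0.58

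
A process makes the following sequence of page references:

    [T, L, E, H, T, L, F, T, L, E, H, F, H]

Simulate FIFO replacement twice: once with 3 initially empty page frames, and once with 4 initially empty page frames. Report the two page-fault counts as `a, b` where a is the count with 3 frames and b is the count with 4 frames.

9, 10

3 frames: F F F F F F F . . F F . . → 9 faults.
4 frames: F F F F . . F F F F F F . → 10 faults.
10 > 9: adding a frame increased faults — Belady's anomaly.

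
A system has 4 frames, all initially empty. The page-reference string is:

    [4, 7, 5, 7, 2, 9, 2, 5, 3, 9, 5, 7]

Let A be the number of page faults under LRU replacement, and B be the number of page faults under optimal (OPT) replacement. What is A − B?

Under LRU: F F F . F F . . F . . F → 7 faults.
Under OPT: F F F . F F . . F . . . → 6 faults.
A − B = 7 − 6 = 1.

1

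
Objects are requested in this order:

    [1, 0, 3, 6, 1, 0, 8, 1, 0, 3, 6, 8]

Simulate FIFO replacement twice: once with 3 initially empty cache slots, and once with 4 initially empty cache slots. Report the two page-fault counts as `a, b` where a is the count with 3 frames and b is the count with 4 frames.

3 frames: F F F F F F F . . F F . → 9 faults.
4 frames: F F F F . . F F F F F F → 10 faults.
10 > 9: adding a frame increased faults — Belady's anomaly.

9, 10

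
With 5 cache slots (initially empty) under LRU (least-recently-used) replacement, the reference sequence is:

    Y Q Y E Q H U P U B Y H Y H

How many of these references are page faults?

Y -> fault, frames [Y]
Q -> fault, frames [Y, Q]
Y -> hit
E -> fault, frames [Q, Y, E]
Q -> hit
H -> fault, frames [Y, E, Q, H]
U -> fault, frames [Y, E, Q, H, U]
P -> fault, evict Y, frames [E, Q, H, U, P]
U -> hit
B -> fault, evict E, frames [Q, H, P, U, B]
Y -> fault, evict Q, frames [H, P, U, B, Y]
H -> hit
Y -> hit
H -> hit
Page faults: 8.

8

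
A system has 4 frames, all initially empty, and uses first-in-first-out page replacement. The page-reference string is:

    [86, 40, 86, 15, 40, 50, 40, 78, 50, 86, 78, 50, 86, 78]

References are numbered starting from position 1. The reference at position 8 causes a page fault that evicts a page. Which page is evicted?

pos 1: 86: fault, frames {86}
pos 2: 40: fault, frames {86,40}
pos 3: 86: hit
pos 4: 15: fault, frames {86,40,15}
pos 5: 40: hit
pos 6: 50: fault, frames {86,40,15,50}
pos 7: 40: hit
pos 8: 78: fault, evict 86, frames {40,15,50,78}
At position 8, page 86 is evicted.

86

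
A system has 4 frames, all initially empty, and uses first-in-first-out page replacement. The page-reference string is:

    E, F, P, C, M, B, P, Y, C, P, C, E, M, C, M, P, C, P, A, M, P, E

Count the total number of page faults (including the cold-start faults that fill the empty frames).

E -> miss, frames {E}
F -> miss, frames {E,F}
P -> miss, frames {E,F,P}
C -> miss, frames {E,F,P,C}
M -> miss, evict E, frames {F,P,C,M}
B -> miss, evict F, frames {P,C,M,B}
P -> hit
Y -> miss, evict P, frames {C,M,B,Y}
C -> hit
P -> miss, evict C, frames {M,B,Y,P}
C -> miss, evict M, frames {B,Y,P,C}
E -> miss, evict B, frames {Y,P,C,E}
M -> miss, evict Y, frames {P,C,E,M}
C -> hit
M -> hit
P -> hit
C -> hit
P -> hit
A -> miss, evict P, frames {C,E,M,A}
M -> hit
P -> miss, evict C, frames {E,M,A,P}
E -> hit
Page faults: 13.

13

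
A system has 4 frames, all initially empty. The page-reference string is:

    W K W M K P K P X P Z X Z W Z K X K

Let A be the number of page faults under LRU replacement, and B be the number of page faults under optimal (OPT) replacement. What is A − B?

Under LRU: F F . F . F . . F . F . . F . F . . → 8 faults.
Under OPT: F F . F . F . . F . F . . . . . . . → 6 faults.
A − B = 8 − 6 = 2.

2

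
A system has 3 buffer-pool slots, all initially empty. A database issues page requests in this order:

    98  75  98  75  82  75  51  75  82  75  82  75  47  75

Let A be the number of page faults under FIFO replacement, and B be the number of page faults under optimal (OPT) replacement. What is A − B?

1

Under FIFO: F F . . F . F . . . . . F F → 6 faults.
Under OPT: F F . . F . F . . . . . F . → 5 faults.
A − B = 6 − 5 = 1.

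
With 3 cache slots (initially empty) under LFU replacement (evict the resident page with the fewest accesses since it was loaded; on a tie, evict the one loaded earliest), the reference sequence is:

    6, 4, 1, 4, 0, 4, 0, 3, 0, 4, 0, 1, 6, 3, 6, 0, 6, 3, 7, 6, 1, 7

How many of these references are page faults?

14

6 -> fault, frames [6]
4 -> fault, frames [6, 4]
1 -> fault, frames [6, 4, 1]
4 -> hit
0 -> fault, evict 6, frames [4, 1, 0]
4 -> hit
0 -> hit
3 -> fault, evict 1, frames [4, 0, 3]
0 -> hit
4 -> hit
0 -> hit
1 -> fault, evict 3, frames [4, 0, 1]
6 -> fault, evict 1, frames [4, 0, 6]
3 -> fault, evict 6, frames [4, 0, 3]
6 -> fault, evict 3, frames [4, 0, 6]
0 -> hit
6 -> hit
3 -> fault, evict 6, frames [4, 0, 3]
7 -> fault, evict 3, frames [4, 0, 7]
6 -> fault, evict 7, frames [4, 0, 6]
1 -> fault, evict 6, frames [4, 0, 1]
7 -> fault, evict 1, frames [4, 0, 7]
Page faults: 14.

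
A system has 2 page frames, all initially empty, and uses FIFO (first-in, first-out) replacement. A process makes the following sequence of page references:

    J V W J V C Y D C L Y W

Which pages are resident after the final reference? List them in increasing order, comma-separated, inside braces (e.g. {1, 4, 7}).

{W, Y}

J -> miss, frames [J]
V -> miss, frames [J, V]
W -> miss, evict J, frames [V, W]
J -> miss, evict V, frames [W, J]
V -> miss, evict W, frames [J, V]
C -> miss, evict J, frames [V, C]
Y -> miss, evict V, frames [C, Y]
D -> miss, evict C, frames [Y, D]
C -> miss, evict Y, frames [D, C]
L -> miss, evict D, frames [C, L]
Y -> miss, evict C, frames [L, Y]
W -> miss, evict L, frames [Y, W]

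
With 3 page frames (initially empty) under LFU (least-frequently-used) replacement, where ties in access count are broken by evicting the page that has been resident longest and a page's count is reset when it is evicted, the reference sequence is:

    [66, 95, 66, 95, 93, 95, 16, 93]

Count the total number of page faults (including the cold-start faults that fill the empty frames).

66 → miss, frames [66]
95 → miss, frames [66, 95]
66 → hit
95 → hit
93 → miss, frames [66, 95, 93]
95 → hit
16 → miss, evict 93, frames [66, 95, 16]
93 → miss, evict 16, frames [66, 95, 93]
Page faults: 5.

5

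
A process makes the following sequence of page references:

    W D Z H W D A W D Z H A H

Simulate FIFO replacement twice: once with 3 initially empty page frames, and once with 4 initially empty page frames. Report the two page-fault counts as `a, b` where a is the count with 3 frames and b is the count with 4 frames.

3 frames: F F F F F F F . . F F . . → 9 faults.
4 frames: F F F F . . F F F F F F . → 10 faults.
10 > 9: adding a frame increased faults — Belady's anomaly.

9, 10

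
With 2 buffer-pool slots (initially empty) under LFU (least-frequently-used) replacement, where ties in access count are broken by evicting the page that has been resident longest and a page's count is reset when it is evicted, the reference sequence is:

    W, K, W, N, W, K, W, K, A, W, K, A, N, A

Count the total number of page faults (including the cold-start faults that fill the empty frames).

9

W → miss, frames {W}
K → miss, frames {W,K}
W → hit
N → miss, evict K, frames {W,N}
W → hit
K → miss, evict N, frames {W,K}
W → hit
K → hit
A → miss, evict K, frames {W,A}
W → hit
K → miss, evict A, frames {W,K}
A → miss, evict K, frames {W,A}
N → miss, evict A, frames {W,N}
A → miss, evict N, frames {W,A}
Page faults: 9.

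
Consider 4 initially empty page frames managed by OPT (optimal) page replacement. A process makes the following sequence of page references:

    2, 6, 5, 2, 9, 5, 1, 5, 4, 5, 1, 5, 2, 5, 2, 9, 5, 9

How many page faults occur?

7

2: fault, frames {2}
6: fault, frames {2,6}
5: fault, frames {2,6,5}
2: hit
9: fault, frames {2,6,5,9}
5: hit
1: fault, evict 6, frames {2,5,9,1}
5: hit
4: fault, evict 9, frames {2,5,1,4}
5: hit
1: hit
5: hit
2: hit
5: hit
2: hit
9: fault, evict 4, frames {2,5,1,9}
5: hit
9: hit
Page faults: 7.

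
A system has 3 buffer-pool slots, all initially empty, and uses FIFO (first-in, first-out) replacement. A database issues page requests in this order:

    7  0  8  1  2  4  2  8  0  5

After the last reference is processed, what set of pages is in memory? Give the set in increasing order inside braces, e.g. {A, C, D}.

{0, 5, 8}

7 → fault, frames {7}
0 → fault, frames {7,0}
8 → fault, frames {7,0,8}
1 → fault, evict 7, frames {0,8,1}
2 → fault, evict 0, frames {8,1,2}
4 → fault, evict 8, frames {1,2,4}
2 → hit
8 → fault, evict 1, frames {2,4,8}
0 → fault, evict 2, frames {4,8,0}
5 → fault, evict 4, frames {8,0,5}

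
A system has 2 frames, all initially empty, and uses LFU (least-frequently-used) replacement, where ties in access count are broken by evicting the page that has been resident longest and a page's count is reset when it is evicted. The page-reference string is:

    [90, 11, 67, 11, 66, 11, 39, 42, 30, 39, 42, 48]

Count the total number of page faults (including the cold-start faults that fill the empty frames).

10

90: miss, frames {90}
11: miss, frames {90,11}
67: miss, evict 90, frames {11,67}
11: hit
66: miss, evict 67, frames {11,66}
11: hit
39: miss, evict 66, frames {11,39}
42: miss, evict 39, frames {11,42}
30: miss, evict 42, frames {11,30}
39: miss, evict 30, frames {11,39}
42: miss, evict 39, frames {11,42}
48: miss, evict 42, frames {11,48}
Page faults: 10.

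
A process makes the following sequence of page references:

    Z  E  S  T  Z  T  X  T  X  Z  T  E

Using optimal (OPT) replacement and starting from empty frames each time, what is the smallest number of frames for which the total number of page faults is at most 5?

4

f=1: 12 faults
f=2: 7 faults
f=3: 6 faults
f=4: 5 faults
f=5: 5 faults
Smallest f with faults ≤ 5 is 4.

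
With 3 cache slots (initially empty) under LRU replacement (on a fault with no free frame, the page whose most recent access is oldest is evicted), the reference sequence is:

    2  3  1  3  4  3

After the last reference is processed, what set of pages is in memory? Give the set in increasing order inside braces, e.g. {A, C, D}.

{1, 3, 4}

2 -> fault, frames {2}
3 -> fault, frames {2,3}
1 -> fault, frames {2,3,1}
3 -> hit
4 -> fault, evict 2, frames {1,3,4}
3 -> hit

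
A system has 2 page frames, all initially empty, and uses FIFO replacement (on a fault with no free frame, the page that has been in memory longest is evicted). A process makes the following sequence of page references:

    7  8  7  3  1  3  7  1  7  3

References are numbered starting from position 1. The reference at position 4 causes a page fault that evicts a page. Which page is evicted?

pos 1: 7 → fault, frames [7]
pos 2: 8 → fault, frames [7, 8]
pos 3: 7 → hit
pos 4: 3 → fault, evict 7, frames [8, 3]
At position 4, page 7 is evicted.

7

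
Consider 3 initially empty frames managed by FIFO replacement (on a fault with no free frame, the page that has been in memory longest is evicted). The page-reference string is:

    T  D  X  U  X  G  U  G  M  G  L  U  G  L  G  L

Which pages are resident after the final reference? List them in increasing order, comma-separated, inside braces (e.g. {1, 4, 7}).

T -> fault, frames [T]
D -> fault, frames [T, D]
X -> fault, frames [T, D, X]
U -> fault, evict T, frames [D, X, U]
X -> hit
G -> fault, evict D, frames [X, U, G]
U -> hit
G -> hit
M -> fault, evict X, frames [U, G, M]
G -> hit
L -> fault, evict U, frames [G, M, L]
U -> fault, evict G, frames [M, L, U]
G -> fault, evict M, frames [L, U, G]
L -> hit
G -> hit
L -> hit

{G, L, U}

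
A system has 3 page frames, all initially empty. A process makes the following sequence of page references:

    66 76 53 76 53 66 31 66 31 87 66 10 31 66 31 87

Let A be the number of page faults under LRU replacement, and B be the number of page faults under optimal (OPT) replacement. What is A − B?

1

Under LRU: F F F . . . F . . F . F F . . F → 8 faults.
Under OPT: F F F . . . F . . F . F . . . F → 7 faults.
A − B = 8 − 7 = 1.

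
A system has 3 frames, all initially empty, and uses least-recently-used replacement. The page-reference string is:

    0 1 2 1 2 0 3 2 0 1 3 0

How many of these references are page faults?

0: miss, frames {0}
1: miss, frames {0,1}
2: miss, frames {0,1,2}
1: hit
2: hit
0: hit
3: miss, evict 1, frames {2,0,3}
2: hit
0: hit
1: miss, evict 3, frames {2,0,1}
3: miss, evict 2, frames {0,1,3}
0: hit
Page faults: 6.

6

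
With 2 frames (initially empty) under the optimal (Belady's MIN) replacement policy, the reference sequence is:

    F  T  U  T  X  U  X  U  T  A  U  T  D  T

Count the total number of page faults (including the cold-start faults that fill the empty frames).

8

F -> fault, frames {F}
T -> fault, frames {F,T}
U -> fault, evict F, frames {T,U}
T -> hit
X -> fault, evict T, frames {U,X}
U -> hit
X -> hit
U -> hit
T -> fault, evict X, frames {U,T}
A -> fault, evict T, frames {U,A}
U -> hit
T -> fault, evict A, frames {U,T}
D -> fault, evict U, frames {T,D}
T -> hit
Page faults: 8.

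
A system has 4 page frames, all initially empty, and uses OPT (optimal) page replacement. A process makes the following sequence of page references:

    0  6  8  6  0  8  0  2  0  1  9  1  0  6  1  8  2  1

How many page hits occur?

0 -> fault, frames {0}
6 -> fault, frames {0,6}
8 -> fault, frames {0,6,8}
6 -> hit
0 -> hit
8 -> hit
0 -> hit
2 -> fault, frames {0,6,8,2}
0 -> hit
1 -> fault, evict 2, frames {0,6,8,1}
9 -> fault, evict 8, frames {0,6,1,9}
1 -> hit
0 -> hit
6 -> hit
1 -> hit
8 -> fault, evict 9, frames {0,6,1,8}
2 -> fault, evict 8, frames {0,6,1,2}
1 -> hit
Hits: 10.

10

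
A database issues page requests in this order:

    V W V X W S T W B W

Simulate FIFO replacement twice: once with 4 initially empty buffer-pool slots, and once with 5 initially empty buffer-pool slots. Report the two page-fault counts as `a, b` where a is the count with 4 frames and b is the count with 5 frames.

4 frames: F F . F . F F . F F → 7 faults.
5 frames: F F . F . F F . F . → 6 faults.
6 < 7: adding a frame reduced faults, as is typical.

7, 6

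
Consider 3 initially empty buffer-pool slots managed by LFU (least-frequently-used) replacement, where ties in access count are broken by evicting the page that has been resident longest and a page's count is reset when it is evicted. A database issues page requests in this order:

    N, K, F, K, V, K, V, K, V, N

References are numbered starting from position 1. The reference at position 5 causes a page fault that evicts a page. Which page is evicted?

pos 1: N: miss, frames (N)
pos 2: K: miss, frames (N K)
pos 3: F: miss, frames (N K F)
pos 4: K: hit
pos 5: V: miss, evict N, frames (K F V)
At position 5, page N is evicted.

N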